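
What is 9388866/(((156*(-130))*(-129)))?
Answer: 1564811/436020 ≈ 3.5889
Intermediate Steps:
9388866/(((156*(-130))*(-129))) = 9388866/((-20280*(-129))) = 9388866/2616120 = 9388866*(1/2616120) = 1564811/436020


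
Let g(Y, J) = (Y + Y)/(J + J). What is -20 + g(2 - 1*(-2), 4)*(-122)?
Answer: -142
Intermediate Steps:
g(Y, J) = Y/J (g(Y, J) = (2*Y)/((2*J)) = (2*Y)*(1/(2*J)) = Y/J)
-20 + g(2 - 1*(-2), 4)*(-122) = -20 + ((2 - 1*(-2))/4)*(-122) = -20 + ((2 + 2)*(¼))*(-122) = -20 + (4*(¼))*(-122) = -20 + 1*(-122) = -20 - 122 = -142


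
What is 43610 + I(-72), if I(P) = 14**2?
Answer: 43806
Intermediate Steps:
I(P) = 196
43610 + I(-72) = 43610 + 196 = 43806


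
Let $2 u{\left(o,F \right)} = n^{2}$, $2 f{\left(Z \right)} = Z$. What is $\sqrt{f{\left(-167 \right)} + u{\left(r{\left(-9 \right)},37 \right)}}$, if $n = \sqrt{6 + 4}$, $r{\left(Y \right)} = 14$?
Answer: $\frac{i \sqrt{314}}{2} \approx 8.86 i$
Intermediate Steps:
$n = \sqrt{10} \approx 3.1623$
$f{\left(Z \right)} = \frac{Z}{2}$
$u{\left(o,F \right)} = 5$ ($u{\left(o,F \right)} = \frac{\left(\sqrt{10}\right)^{2}}{2} = \frac{1}{2} \cdot 10 = 5$)
$\sqrt{f{\left(-167 \right)} + u{\left(r{\left(-9 \right)},37 \right)}} = \sqrt{\frac{1}{2} \left(-167\right) + 5} = \sqrt{- \frac{167}{2} + 5} = \sqrt{- \frac{157}{2}} = \frac{i \sqrt{314}}{2}$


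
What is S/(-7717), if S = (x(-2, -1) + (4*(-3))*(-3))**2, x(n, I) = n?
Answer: -1156/7717 ≈ -0.14980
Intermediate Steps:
S = 1156 (S = (-2 + (4*(-3))*(-3))**2 = (-2 - 12*(-3))**2 = (-2 + 36)**2 = 34**2 = 1156)
S/(-7717) = 1156/(-7717) = 1156*(-1/7717) = -1156/7717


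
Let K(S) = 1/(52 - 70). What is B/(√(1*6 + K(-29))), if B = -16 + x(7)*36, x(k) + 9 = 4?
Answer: -588*√214/107 ≈ -80.390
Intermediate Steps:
x(k) = -5 (x(k) = -9 + 4 = -5)
K(S) = -1/18 (K(S) = 1/(-18) = -1/18)
B = -196 (B = -16 - 5*36 = -16 - 180 = -196)
B/(√(1*6 + K(-29))) = -196/√(1*6 - 1/18) = -196/√(6 - 1/18) = -196*3*√214/107 = -588*√214/107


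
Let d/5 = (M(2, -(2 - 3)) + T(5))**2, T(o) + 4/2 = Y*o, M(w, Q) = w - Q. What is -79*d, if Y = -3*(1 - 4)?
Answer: -764720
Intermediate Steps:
Y = 9 (Y = -3*(-3) = 9)
T(o) = -2 + 9*o
d = 9680 (d = 5*((2 - (-1)*(2 - 3)) + (-2 + 9*5))**2 = 5*((2 - (-1)*(-1)) + (-2 + 45))**2 = 5*((2 - 1*1) + 43)**2 = 5*((2 - 1) + 43)**2 = 5*(1 + 43)**2 = 5*44**2 = 5*1936 = 9680)
-79*d = -79*9680 = -764720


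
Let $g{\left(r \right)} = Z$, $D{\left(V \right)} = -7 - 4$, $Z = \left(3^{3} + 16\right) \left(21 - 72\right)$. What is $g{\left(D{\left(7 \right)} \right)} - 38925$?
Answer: $-41118$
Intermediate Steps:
$Z = -2193$ ($Z = \left(27 + 16\right) \left(-51\right) = 43 \left(-51\right) = -2193$)
$D{\left(V \right)} = -11$
$g{\left(r \right)} = -2193$
$g{\left(D{\left(7 \right)} \right)} - 38925 = -2193 - 38925 = -41118$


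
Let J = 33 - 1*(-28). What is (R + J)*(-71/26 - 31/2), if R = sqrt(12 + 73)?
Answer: -14457/13 - 237*sqrt(85)/13 ≈ -1280.2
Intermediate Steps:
R = sqrt(85) ≈ 9.2195
J = 61 (J = 33 + 28 = 61)
(R + J)*(-71/26 - 31/2) = (sqrt(85) + 61)*(-71/26 - 31/2) = (61 + sqrt(85))*(-71*1/26 - 31*1/2) = (61 + sqrt(85))*(-71/26 - 31/2) = (61 + sqrt(85))*(-237/13) = -14457/13 - 237*sqrt(85)/13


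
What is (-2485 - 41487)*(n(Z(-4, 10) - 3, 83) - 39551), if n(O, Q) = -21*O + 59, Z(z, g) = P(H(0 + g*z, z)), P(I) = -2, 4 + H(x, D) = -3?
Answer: 1731925164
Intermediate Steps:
H(x, D) = -7 (H(x, D) = -4 - 3 = -7)
Z(z, g) = -2
n(O, Q) = 59 - 21*O
(-2485 - 41487)*(n(Z(-4, 10) - 3, 83) - 39551) = (-2485 - 41487)*((59 - 21*(-2 - 3)) - 39551) = -43972*((59 - 21*(-5)) - 39551) = -43972*((59 + 105) - 39551) = -43972*(164 - 39551) = -43972*(-39387) = 1731925164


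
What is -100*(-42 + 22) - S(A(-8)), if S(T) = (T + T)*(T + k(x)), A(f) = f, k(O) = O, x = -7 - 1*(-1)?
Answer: 1776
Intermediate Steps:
x = -6 (x = -7 + 1 = -6)
S(T) = 2*T*(-6 + T) (S(T) = (T + T)*(T - 6) = (2*T)*(-6 + T) = 2*T*(-6 + T))
-100*(-42 + 22) - S(A(-8)) = -100*(-42 + 22) - 2*(-8)*(-6 - 8) = -100*(-20) - 2*(-8)*(-14) = 2000 - 1*224 = 2000 - 224 = 1776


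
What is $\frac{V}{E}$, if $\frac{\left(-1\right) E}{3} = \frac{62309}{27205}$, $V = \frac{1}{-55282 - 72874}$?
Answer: $\frac{27205}{23955816612} \approx 1.1356 \cdot 10^{-6}$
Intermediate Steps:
$V = - \frac{1}{128156}$ ($V = \frac{1}{-128156} = - \frac{1}{128156} \approx -7.803 \cdot 10^{-6}$)
$E = - \frac{186927}{27205}$ ($E = - 3 \cdot \frac{62309}{27205} = - 3 \cdot 62309 \cdot \frac{1}{27205} = \left(-3\right) \frac{62309}{27205} = - \frac{186927}{27205} \approx -6.8711$)
$\frac{V}{E} = - \frac{1}{128156 \left(- \frac{186927}{27205}\right)} = \left(- \frac{1}{128156}\right) \left(- \frac{27205}{186927}\right) = \frac{27205}{23955816612}$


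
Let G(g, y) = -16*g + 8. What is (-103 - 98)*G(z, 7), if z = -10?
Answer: -33768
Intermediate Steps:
G(g, y) = 8 - 16*g
(-103 - 98)*G(z, 7) = (-103 - 98)*(8 - 16*(-10)) = -201*(8 + 160) = -201*168 = -33768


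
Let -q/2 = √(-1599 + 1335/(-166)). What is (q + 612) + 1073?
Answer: 1685 - 3*I*√4920406/83 ≈ 1685.0 - 80.176*I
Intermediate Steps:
q = -3*I*√4920406/83 (q = -2*√(-1599 + 1335/(-166)) = -2*√(-1599 + 1335*(-1/166)) = -2*√(-1599 - 1335/166) = -3*I*√4920406/83 ≈ -80.176*I)
(q + 612) + 1073 = (-3*I*√4920406/83 + 612) + 1073 = (612 - 3*I*√4920406/83) + 1073 = 1685 - 3*I*√4920406/83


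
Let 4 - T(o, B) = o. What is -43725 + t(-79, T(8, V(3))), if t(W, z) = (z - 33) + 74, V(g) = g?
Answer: -43688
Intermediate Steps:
T(o, B) = 4 - o
t(W, z) = 41 + z (t(W, z) = (-33 + z) + 74 = 41 + z)
-43725 + t(-79, T(8, V(3))) = -43725 + (41 + (4 - 1*8)) = -43725 + (41 + (4 - 8)) = -43725 + (41 - 4) = -43725 + 37 = -43688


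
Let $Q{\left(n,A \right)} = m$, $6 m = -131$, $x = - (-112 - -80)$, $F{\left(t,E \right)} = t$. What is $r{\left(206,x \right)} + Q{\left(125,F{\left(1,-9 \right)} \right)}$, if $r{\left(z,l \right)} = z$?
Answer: $\frac{1105}{6} \approx 184.17$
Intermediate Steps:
$x = 32$ ($x = - (-112 + 80) = \left(-1\right) \left(-32\right) = 32$)
$m = - \frac{131}{6}$ ($m = \frac{1}{6} \left(-131\right) = - \frac{131}{6} \approx -21.833$)
$Q{\left(n,A \right)} = - \frac{131}{6}$
$r{\left(206,x \right)} + Q{\left(125,F{\left(1,-9 \right)} \right)} = 206 - \frac{131}{6} = \frac{1105}{6}$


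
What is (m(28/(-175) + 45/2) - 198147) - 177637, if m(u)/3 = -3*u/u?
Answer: -375793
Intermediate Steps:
m(u) = -9 (m(u) = 3*(-3*u/u) = 3*(-3*1) = 3*(-3) = -9)
(m(28/(-175) + 45/2) - 198147) - 177637 = (-9 - 198147) - 177637 = -198156 - 177637 = -375793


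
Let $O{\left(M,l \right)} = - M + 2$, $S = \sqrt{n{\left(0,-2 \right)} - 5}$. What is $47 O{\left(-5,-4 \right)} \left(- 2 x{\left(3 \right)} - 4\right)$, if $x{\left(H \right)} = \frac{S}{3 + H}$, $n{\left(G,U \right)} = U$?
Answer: $-1316 - \frac{329 i \sqrt{7}}{3} \approx -1316.0 - 290.15 i$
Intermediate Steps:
$S = i \sqrt{7}$ ($S = \sqrt{-2 - 5} = \sqrt{-7} = i \sqrt{7} \approx 2.6458 i$)
$O{\left(M,l \right)} = 2 - M$
$x{\left(H \right)} = \frac{i \sqrt{7}}{3 + H}$
$47 O{\left(-5,-4 \right)} \left(- 2 x{\left(3 \right)} - 4\right) = 47 \left(2 - -5\right) \left(- 2 \frac{i \sqrt{7}}{3 + 3} - 4\right) = 47 \left(2 + 5\right) \left(- 2 \frac{i \sqrt{7}}{6} - 4\right) = 47 \cdot 7 \left(- 2 i \sqrt{7} \cdot \frac{1}{6} - 4\right) = 329 \left(- 2 \frac{i \sqrt{7}}{6} - 4\right) = 329 \left(- \frac{i \sqrt{7}}{3} - 4\right) = 329 \left(-4 - \frac{i \sqrt{7}}{3}\right) = -1316 - \frac{329 i \sqrt{7}}{3}$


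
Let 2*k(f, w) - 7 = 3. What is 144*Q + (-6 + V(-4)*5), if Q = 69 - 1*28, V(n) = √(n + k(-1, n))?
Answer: 5903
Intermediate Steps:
k(f, w) = 5 (k(f, w) = 7/2 + (½)*3 = 7/2 + 3/2 = 5)
V(n) = √(5 + n) (V(n) = √(n + 5) = √(5 + n))
Q = 41 (Q = 69 - 28 = 41)
144*Q + (-6 + V(-4)*5) = 144*41 + (-6 + √(5 - 4)*5) = 5904 + (-6 + √1*5) = 5904 + (-6 + 1*5) = 5904 + (-6 + 5) = 5904 - 1 = 5903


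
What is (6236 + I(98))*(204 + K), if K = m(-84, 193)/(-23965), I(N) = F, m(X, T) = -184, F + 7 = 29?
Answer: 30595637352/23965 ≈ 1.2767e+6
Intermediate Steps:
F = 22 (F = -7 + 29 = 22)
I(N) = 22
K = 184/23965 (K = -184/(-23965) = -184*(-1/23965) = 184/23965 ≈ 0.0076779)
(6236 + I(98))*(204 + K) = (6236 + 22)*(204 + 184/23965) = 6258*(4889044/23965) = 30595637352/23965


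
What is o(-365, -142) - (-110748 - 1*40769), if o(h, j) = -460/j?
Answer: 10757937/71 ≈ 1.5152e+5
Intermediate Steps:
o(-365, -142) - (-110748 - 1*40769) = -460/(-142) - (-110748 - 1*40769) = -460*(-1/142) - (-110748 - 40769) = 230/71 - 1*(-151517) = 230/71 + 151517 = 10757937/71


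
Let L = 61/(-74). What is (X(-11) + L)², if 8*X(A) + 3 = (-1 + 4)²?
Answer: 121/21904 ≈ 0.0055241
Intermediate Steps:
X(A) = ¾ (X(A) = -3/8 + (-1 + 4)²/8 = -3/8 + (⅛)*3² = -3/8 + (⅛)*9 = -3/8 + 9/8 = ¾)
L = -61/74 (L = 61*(-1/74) = -61/74 ≈ -0.82432)
(X(-11) + L)² = (¾ - 61/74)² = (-11/148)² = 121/21904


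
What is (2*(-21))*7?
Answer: -294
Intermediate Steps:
(2*(-21))*7 = -42*7 = -294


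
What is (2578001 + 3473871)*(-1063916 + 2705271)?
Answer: 9933270366560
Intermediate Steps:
(2578001 + 3473871)*(-1063916 + 2705271) = 6051872*1641355 = 9933270366560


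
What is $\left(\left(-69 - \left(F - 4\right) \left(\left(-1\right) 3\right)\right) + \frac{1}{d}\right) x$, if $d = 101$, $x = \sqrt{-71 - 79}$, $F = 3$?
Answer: $- \frac{36355 i \sqrt{6}}{101} \approx - 881.7 i$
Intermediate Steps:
$x = 5 i \sqrt{6}$ ($x = \sqrt{-150} = 5 i \sqrt{6} \approx 12.247 i$)
$\left(\left(-69 - \left(F - 4\right) \left(\left(-1\right) 3\right)\right) + \frac{1}{d}\right) x = \left(\left(-69 - \left(3 - 4\right) \left(\left(-1\right) 3\right)\right) + \frac{1}{101}\right) 5 i \sqrt{6} = \left(\left(-69 - \left(-1\right) \left(-3\right)\right) + \frac{1}{101}\right) 5 i \sqrt{6} = \left(\left(-69 - 3\right) + \frac{1}{101}\right) 5 i \sqrt{6} = \left(-72 + \frac{1}{101}\right) 5 i \sqrt{6} = - \frac{7271 \cdot 5 i \sqrt{6}}{101} = - \frac{36355 i \sqrt{6}}{101}$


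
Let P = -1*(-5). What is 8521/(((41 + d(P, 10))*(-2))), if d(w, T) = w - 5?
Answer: -8521/82 ≈ -103.91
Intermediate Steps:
P = 5
d(w, T) = -5 + w
8521/(((41 + d(P, 10))*(-2))) = 8521/(((41 + (-5 + 5))*(-2))) = 8521/(((41 + 0)*(-2))) = 8521/((41*(-2))) = 8521/(-82) = 8521*(-1/82) = -8521/82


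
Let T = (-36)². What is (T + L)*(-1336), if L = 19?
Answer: -1756840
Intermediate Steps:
T = 1296
(T + L)*(-1336) = (1296 + 19)*(-1336) = 1315*(-1336) = -1756840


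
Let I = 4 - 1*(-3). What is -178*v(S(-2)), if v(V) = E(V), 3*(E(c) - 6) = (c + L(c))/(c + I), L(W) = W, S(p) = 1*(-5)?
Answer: -2314/3 ≈ -771.33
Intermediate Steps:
I = 7 (I = 4 + 3 = 7)
S(p) = -5
E(c) = 6 + 2*c/(3*(7 + c)) (E(c) = 6 + ((c + c)/(c + 7))/3 = 6 + ((2*c)/(7 + c))/3 = 6 + (2*c/(7 + c))/3 = 6 + 2*c/(3*(7 + c)))
v(V) = 2*(63 + 10*V)/(3*(7 + V))
-178*v(S(-2)) = -356*(63 + 10*(-5))/(3*(7 - 5)) = -356*(63 - 50)/(3*2) = -356*13/(3*2) = -178*13/3 = -2314/3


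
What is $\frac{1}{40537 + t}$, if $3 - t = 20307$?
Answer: $\frac{1}{20233} \approx 4.9424 \cdot 10^{-5}$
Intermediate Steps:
$t = -20304$ ($t = 3 - 20307 = -20304$)
$\frac{1}{40537 + t} = \frac{1}{40537 - 20304} = \frac{1}{20233}$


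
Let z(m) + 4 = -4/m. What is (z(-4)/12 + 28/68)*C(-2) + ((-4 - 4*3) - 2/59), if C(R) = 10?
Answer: -28919/2006 ≈ -14.416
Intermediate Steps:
z(m) = -4 - 4/m
(z(-4)/12 + 28/68)*C(-2) + ((-4 - 4*3) - 2/59) = ((-4 - 4/(-4))/12 + 28/68)*10 + ((-4 - 4*3) - 2/59) = ((-4 - 4*(-¼))*(1/12) + 28*(1/68))*10 + ((-4 - 12) - 2*1/59) = ((-4 + 1)*(1/12) + 7/17)*10 + (-16 - 2/59) = (-3*1/12 + 7/17)*10 - 946/59 = (-¼ + 7/17)*10 - 946/59 = (11/68)*10 - 946/59 = 55/34 - 946/59 = -28919/2006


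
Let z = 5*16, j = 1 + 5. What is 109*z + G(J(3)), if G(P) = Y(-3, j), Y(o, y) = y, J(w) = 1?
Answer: 8726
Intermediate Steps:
j = 6
z = 80
G(P) = 6
109*z + G(J(3)) = 109*80 + 6 = 8720 + 6 = 8726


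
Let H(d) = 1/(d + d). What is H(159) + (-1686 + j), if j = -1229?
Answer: -926969/318 ≈ -2915.0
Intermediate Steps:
H(d) = 1/(2*d)
H(159) + (-1686 + j) = (½)/159 + (-1686 - 1229) = (½)*(1/159) - 2915 = 1/318 - 2915 = -926969/318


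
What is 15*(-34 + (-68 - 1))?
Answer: -1545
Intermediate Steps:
15*(-34 + (-68 - 1)) = 15*(-34 - 69) = 15*(-103) = -1545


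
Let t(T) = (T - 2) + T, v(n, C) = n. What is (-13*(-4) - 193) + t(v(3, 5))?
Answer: -137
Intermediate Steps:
t(T) = -2 + 2*T (t(T) = (-2 + T) + T = -2 + 2*T)
(-13*(-4) - 193) + t(v(3, 5)) = (-13*(-4) - 193) + (-2 + 2*3) = (52 - 193) + (-2 + 6) = -141 + 4 = -137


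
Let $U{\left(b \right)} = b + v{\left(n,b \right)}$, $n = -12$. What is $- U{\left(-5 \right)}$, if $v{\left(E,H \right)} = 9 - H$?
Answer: $-9$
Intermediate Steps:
$U{\left(b \right)} = 9$ ($U{\left(b \right)} = b - \left(-9 + b\right) = 9$)
$- U{\left(-5 \right)} = \left(-1\right) 9 = -9$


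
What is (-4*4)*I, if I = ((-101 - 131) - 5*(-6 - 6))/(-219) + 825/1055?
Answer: -1158832/46209 ≈ -25.078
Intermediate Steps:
I = 72427/46209 (I = (-232 - 5*(-12))*(-1/219) + 825*(1/1055) = (-232 + 60)*(-1/219) + 165/211 = -172*(-1/219) + 165/211 = 172/219 + 165/211 = 72427/46209 ≈ 1.5674)
(-4*4)*I = -4*4*(72427/46209) = -16*72427/46209 = -1158832/46209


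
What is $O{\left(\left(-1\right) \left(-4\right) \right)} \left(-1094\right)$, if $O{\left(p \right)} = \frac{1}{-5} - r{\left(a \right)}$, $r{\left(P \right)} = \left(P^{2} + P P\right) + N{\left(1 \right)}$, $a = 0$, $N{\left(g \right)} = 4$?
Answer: $\frac{22974}{5} \approx 4594.8$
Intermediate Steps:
$r{\left(P \right)} = 4 + 2 P^{2}$ ($r{\left(P \right)} = \left(P^{2} + P P\right) + 4 = \left(P^{2} + P^{2}\right) + 4 = 2 P^{2} + 4 = 4 + 2 P^{2}$)
$O{\left(p \right)} = - \frac{21}{5}$ ($O{\left(p \right)} = \frac{1}{-5} - \left(4 + 2 \cdot 0^{2}\right) = - \frac{1}{5} - \left(4 + 2 \cdot 0\right) = - \frac{1}{5} - \left(4 + 0\right) = - \frac{1}{5} - 4 = - \frac{21}{5}$)
$O{\left(\left(-1\right) \left(-4\right) \right)} \left(-1094\right) = \left(- \frac{21}{5}\right) \left(-1094\right) = \frac{22974}{5}$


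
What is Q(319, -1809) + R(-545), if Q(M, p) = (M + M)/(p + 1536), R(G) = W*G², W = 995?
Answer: 80682385237/273 ≈ 2.9554e+8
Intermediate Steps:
R(G) = 995*G²
Q(M, p) = 2*M/(1536 + p) (Q(M, p) = (2*M)/(1536 + p) = 2*M/(1536 + p))
Q(319, -1809) + R(-545) = 2*319/(1536 - 1809) + 995*(-545)² = 2*319/(-273) + 995*297025 = 2*319*(-1/273) + 295539875 = -638/273 + 295539875 = 80682385237/273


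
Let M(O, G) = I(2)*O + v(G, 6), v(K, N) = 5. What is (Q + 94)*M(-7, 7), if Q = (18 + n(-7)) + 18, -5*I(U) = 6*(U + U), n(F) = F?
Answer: 23739/5 ≈ 4747.8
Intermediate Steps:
I(U) = -12*U/5 (I(U) = -6*(U + U)/5 = -6*2*U/5 = -12*U/5)
Q = 29 (Q = (18 - 7) + 18 = 11 + 18 = 29)
M(O, G) = 5 - 24*O/5 (M(O, G) = (-12/5*2)*O + 5 = -24*O/5 + 5 = 5 - 24*O/5)
(Q + 94)*M(-7, 7) = (29 + 94)*(5 - 24/5*(-7)) = 123*(5 + 168/5) = 123*(193/5) = 23739/5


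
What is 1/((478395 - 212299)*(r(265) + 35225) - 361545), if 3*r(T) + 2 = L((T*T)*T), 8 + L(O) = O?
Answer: 1/1660020907735 ≈ 6.0240e-13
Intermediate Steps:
L(O) = -8 + O
r(T) = -10/3 + T³/3 (r(T) = -⅔ + (-8 + (T*T)*T)/3 = -⅔ + (-8 + T²*T)/3 = -⅔ + (-8 + T³)/3 = -⅔ + (-8/3 + T³/3) = -10/3 + T³/3)
1/((478395 - 212299)*(r(265) + 35225) - 361545) = 1/((478395 - 212299)*((-10/3 + (⅓)*265³) + 35225) - 361545) = 1/(266096*((-10/3 + (⅓)*18609625) + 35225) - 361545) = 1/(266096*((-10/3 + 18609625/3) + 35225) - 361545) = 1/(266096*(6203205 + 35225) - 361545) = 1/(266096*6238430 - 361545) = 1/(1660021269280 - 361545) = 1/1660020907735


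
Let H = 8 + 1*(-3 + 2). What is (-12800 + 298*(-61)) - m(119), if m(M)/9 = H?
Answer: -31041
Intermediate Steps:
H = 7 (H = 8 + 1*(-1) = 8 - 1 = 7)
m(M) = 63 (m(M) = 9*7 = 63)
(-12800 + 298*(-61)) - m(119) = (-12800 + 298*(-61)) - 1*63 = (-12800 - 18178) - 63 = -30978 - 63 = -31041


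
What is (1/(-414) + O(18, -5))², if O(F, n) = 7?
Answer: 8392609/171396 ≈ 48.966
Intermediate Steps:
(1/(-414) + O(18, -5))² = (1/(-414) + 7)² = (-1/414 + 7)² = (2897/414)² = 8392609/171396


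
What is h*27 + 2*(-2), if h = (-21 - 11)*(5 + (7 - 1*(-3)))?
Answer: -12964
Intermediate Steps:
h = -480 (h = -32*(5 + (7 + 3)) = -32*(5 + 10) = -32*15 = -480)
h*27 + 2*(-2) = -480*27 + 2*(-2) = -12960 - 4 = -12964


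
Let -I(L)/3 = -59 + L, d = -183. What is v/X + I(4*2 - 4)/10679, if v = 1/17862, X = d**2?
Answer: 98699796149/6387969751722 ≈ 0.015451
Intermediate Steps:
X = 33489 (X = (-183)**2 = 33489)
I(L) = 177 - 3*L (I(L) = -3*(-59 + L) = 177 - 3*L)
v = 1/17862 ≈ 5.5985e-5
v/X + I(4*2 - 4)/10679 = (1/17862)/33489 + (177 - 3*(4*2 - 4))/10679 = (1/17862)*(1/33489) + (177 - 3*(8 - 4))*(1/10679) = 1/598180518 + (177 - 3*4)*(1/10679) = 1/598180518 + (177 - 12)*(1/10679) = 1/598180518 + 165*(1/10679) = 1/598180518 + 165/10679 = 98699796149/6387969751722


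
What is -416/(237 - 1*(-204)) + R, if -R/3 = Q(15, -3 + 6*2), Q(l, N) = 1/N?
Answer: -563/441 ≈ -1.2766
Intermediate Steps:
R = -1/3 (R = -3/(-3 + 6*2) = -3/(-3 + 12) = -3/9 = -3*1/9 = -1/3 ≈ -0.33333)
-416/(237 - 1*(-204)) + R = -416/(237 - 1*(-204)) - 1/3 = -416/(237 + 204) - 1/3 = -416/441 - 1/3 = -563/441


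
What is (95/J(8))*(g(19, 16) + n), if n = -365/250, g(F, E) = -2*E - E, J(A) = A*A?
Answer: -46987/640 ≈ -73.417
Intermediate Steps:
J(A) = A²
g(F, E) = -3*E
n = -73/50 (n = -365*1/250 = -73/50 ≈ -1.4600)
(95/J(8))*(g(19, 16) + n) = (95/(8²))*(-3*16 - 73/50) = (95/64)*(-48 - 73/50) = (95*(1/64))*(-2473/50) = (95/64)*(-2473/50) = -46987/640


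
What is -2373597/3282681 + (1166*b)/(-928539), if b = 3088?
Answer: -4674541618277/1016032444353 ≈ -4.6008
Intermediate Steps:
-2373597/3282681 + (1166*b)/(-928539) = -2373597/3282681 + (1166*3088)/(-928539) = -2373597*1/3282681 + 3600608*(-1/928539) = -791199/1094227 - 3600608/928539 = -4674541618277/1016032444353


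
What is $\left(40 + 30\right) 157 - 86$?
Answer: $10904$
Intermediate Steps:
$\left(40 + 30\right) 157 - 86 = 70 \cdot 157 - 86 = 10990 - 86 = 10904$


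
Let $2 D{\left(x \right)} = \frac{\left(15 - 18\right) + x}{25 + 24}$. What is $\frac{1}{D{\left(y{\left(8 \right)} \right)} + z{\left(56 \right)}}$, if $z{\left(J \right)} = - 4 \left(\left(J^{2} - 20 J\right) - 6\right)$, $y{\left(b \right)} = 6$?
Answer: $- \frac{98}{787917} \approx -0.00012438$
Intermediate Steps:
$z{\left(J \right)} = 24 - 4 J^{2} + 80 J$ ($z{\left(J \right)} = - 4 \left(-6 + J^{2} - 20 J\right) = 24 - 4 J^{2} + 80 J$)
$D{\left(x \right)} = - \frac{3}{98} + \frac{x}{98}$ ($D{\left(x \right)} = \frac{\left(\left(15 - 18\right) + x\right) \frac{1}{25 + 24}}{2} = \frac{\left(\left(15 - 18\right) + x\right) \frac{1}{49}}{2} = \frac{\left(-3 + x\right) \frac{1}{49}}{2} = \frac{- \frac{3}{49} + \frac{x}{49}}{2} = - \frac{3}{98} + \frac{x}{98}$)
$\frac{1}{D{\left(y{\left(8 \right)} \right)} + z{\left(56 \right)}} = \frac{1}{\left(- \frac{3}{98} + \frac{1}{98} \cdot 6\right) + \left(24 - 4 \cdot 56^{2} + 80 \cdot 56\right)} = \frac{1}{\left(- \frac{3}{98} + \frac{3}{49}\right) + \left(24 - 12544 + 4480\right)} = \frac{1}{\frac{3}{98} + \left(24 - 12544 + 4480\right)} = \frac{1}{\frac{3}{98} - 8040} = \frac{1}{- \frac{787917}{98}} = - \frac{98}{787917}$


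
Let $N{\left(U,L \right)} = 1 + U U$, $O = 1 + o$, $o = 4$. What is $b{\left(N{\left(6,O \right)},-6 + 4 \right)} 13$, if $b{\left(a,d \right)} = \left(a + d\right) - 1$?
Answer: $442$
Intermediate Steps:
$O = 5$ ($O = 1 + 4 = 5$)
$N{\left(U,L \right)} = 1 + U^{2}$
$b{\left(a,d \right)} = -1 + a + d$
$b{\left(N{\left(6,O \right)},-6 + 4 \right)} 13 = \left(-1 + \left(1 + 6^{2}\right) + \left(-6 + 4\right)\right) 13 = \left(-1 + \left(1 + 36\right) - 2\right) 13 = \left(-1 + 37 - 2\right) 13 = 34 \cdot 13 = 442$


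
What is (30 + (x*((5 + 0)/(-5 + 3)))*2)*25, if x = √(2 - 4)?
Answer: 750 - 125*I*√2 ≈ 750.0 - 176.78*I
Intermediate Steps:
x = I*√2 (x = √(-2) = I*√2 ≈ 1.4142*I)
(30 + (x*((5 + 0)/(-5 + 3)))*2)*25 = (30 + ((I*√2)*((5 + 0)/(-5 + 3)))*2)*25 = (30 + ((I*√2)*(5/(-2)))*2)*25 = (30 + ((I*√2)*(5*(-½)))*2)*25 = (30 + ((I*√2)*(-5/2))*2)*25 = (30 - 5*I*√2/2*2)*25 = (30 - 5*I*√2)*25 = 750 - 125*I*√2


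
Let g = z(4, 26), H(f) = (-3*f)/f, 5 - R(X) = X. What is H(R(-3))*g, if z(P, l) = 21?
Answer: -63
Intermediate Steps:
R(X) = 5 - X
H(f) = -3
g = 21
H(R(-3))*g = -3*21 = -63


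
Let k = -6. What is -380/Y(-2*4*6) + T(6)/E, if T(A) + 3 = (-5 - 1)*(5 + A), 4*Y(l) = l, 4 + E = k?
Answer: 1157/30 ≈ 38.567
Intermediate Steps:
E = -10 (E = -4 - 6 = -10)
Y(l) = l/4
T(A) = -33 - 6*A (T(A) = -3 + (-5 - 1)*(5 + A) = -3 - 6*(5 + A) = -3 + (-30 - 6*A) = -33 - 6*A)
-380/Y(-2*4*6) + T(6)/E = -380/((-2*4*6)/4) + (-33 - 6*6)/(-10) = -380/((-8*6)/4) + (-33 - 36)*(-⅒) = -380/((¼)*(-48)) - 69*(-⅒) = -380/(-12) + 69/10 = -380*(-1/12) + 69/10 = 95/3 + 69/10 = 1157/30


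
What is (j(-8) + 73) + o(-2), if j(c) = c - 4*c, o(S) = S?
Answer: 95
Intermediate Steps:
j(c) = -3*c
(j(-8) + 73) + o(-2) = (-3*(-8) + 73) - 2 = (24 + 73) - 2 = 97 - 2 = 95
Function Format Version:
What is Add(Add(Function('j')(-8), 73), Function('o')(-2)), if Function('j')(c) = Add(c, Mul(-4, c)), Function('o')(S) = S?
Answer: 95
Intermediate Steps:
Function('j')(c) = Mul(-3, c)
Add(Add(Function('j')(-8), 73), Function('o')(-2)) = Add(Add(Mul(-3, -8), 73), -2) = Add(Add(24, 73), -2) = Add(97, -2) = 95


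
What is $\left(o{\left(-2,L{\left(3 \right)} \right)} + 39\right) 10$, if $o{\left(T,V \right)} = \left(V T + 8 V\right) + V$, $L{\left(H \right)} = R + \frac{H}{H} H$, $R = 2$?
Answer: $740$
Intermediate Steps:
$L{\left(H \right)} = 2 + H$ ($L{\left(H \right)} = 2 + \frac{H}{H} H = 2 + 1 H = 2 + H$)
$o{\left(T,V \right)} = 9 V + T V$ ($o{\left(T,V \right)} = \left(T V + 8 V\right) + V = \left(8 V + T V\right) + V = 9 V + T V$)
$\left(o{\left(-2,L{\left(3 \right)} \right)} + 39\right) 10 = \left(\left(2 + 3\right) \left(9 - 2\right) + 39\right) 10 = \left(5 \cdot 7 + 39\right) 10 = \left(35 + 39\right) 10 = 74 \cdot 10 = 740$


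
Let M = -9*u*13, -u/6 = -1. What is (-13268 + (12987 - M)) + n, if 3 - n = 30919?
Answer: -30495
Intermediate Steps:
n = -30916 (n = 3 - 1*30919 = 3 - 30919 = -30916)
u = 6 (u = -6*(-1) = 6)
M = -702 (M = -9*6*13 = -54*13 = -702)
(-13268 + (12987 - M)) + n = (-13268 + (12987 - 1*(-702))) - 30916 = (-13268 + (12987 + 702)) - 30916 = (-13268 + 13689) - 30916 = 421 - 30916 = -30495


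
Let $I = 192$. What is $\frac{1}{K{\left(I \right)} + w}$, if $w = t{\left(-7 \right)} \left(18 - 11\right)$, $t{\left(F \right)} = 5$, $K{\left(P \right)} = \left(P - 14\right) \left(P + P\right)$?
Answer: $\frac{1}{68387} \approx 1.4623 \cdot 10^{-5}$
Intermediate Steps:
$K{\left(P \right)} = 2 P \left(-14 + P\right)$ ($K{\left(P \right)} = \left(-14 + P\right) 2 P = 2 P \left(-14 + P\right)$)
$w = 35$ ($w = 5 \left(18 - 11\right) = 5 \cdot 7 = 35$)
$\frac{1}{K{\left(I \right)} + w} = \frac{1}{2 \cdot 192 \left(-14 + 192\right) + 35} = \frac{1}{2 \cdot 192 \cdot 178 + 35} = \frac{1}{68352 + 35} = \frac{1}{68387}$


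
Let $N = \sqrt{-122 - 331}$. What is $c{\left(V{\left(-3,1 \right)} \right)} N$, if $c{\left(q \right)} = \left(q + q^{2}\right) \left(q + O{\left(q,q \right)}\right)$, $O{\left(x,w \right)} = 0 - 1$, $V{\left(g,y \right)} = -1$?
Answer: $0$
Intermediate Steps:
$O{\left(x,w \right)} = -1$ ($O{\left(x,w \right)} = 0 - 1 = -1$)
$c{\left(q \right)} = \left(-1 + q\right) \left(q + q^{2}\right)$ ($c{\left(q \right)} = \left(q + q^{2}\right) \left(q - 1\right) = \left(q + q^{2}\right) \left(-1 + q\right) = \left(-1 + q\right) \left(q + q^{2}\right)$)
$N = i \sqrt{453}$ ($N = \sqrt{-453} = i \sqrt{453} \approx 21.284 i$)
$c{\left(V{\left(-3,1 \right)} \right)} N = \left(\left(-1\right)^{3} - -1\right) i \sqrt{453} = \left(-1 + 1\right) i \sqrt{453} = 0 i \sqrt{453} = 0$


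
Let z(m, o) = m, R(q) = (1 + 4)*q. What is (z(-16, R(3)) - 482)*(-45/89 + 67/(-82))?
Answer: 2403597/3649 ≈ 658.70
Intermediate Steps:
R(q) = 5*q
(z(-16, R(3)) - 482)*(-45/89 + 67/(-82)) = (-16 - 482)*(-45/89 + 67/(-82)) = -498*(-45*1/89 + 67*(-1/82)) = -498*(-45/89 - 67/82) = -498*(-9653/7298) = 2403597/3649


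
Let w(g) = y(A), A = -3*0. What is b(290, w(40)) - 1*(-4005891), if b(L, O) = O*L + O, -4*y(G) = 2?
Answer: 8011491/2 ≈ 4.0057e+6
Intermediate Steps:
A = 0
y(G) = -½ (y(G) = -¼*2 = -½)
w(g) = -½
b(L, O) = O + L*O (b(L, O) = L*O + O = O + L*O)
b(290, w(40)) - 1*(-4005891) = -(1 + 290)/2 - 1*(-4005891) = -½*291 + 4005891 = -291/2 + 4005891 = 8011491/2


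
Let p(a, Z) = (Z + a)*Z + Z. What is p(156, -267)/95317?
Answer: 29370/95317 ≈ 0.30813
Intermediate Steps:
p(a, Z) = Z + Z*(Z + a) (p(a, Z) = Z*(Z + a) + Z = Z + Z*(Z + a))
p(156, -267)/95317 = -267*(1 - 267 + 156)/95317 = -267*(-110)*(1/95317) = 29370*(1/95317) = 29370/95317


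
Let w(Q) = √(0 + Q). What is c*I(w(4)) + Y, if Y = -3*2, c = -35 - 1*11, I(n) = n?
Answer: -98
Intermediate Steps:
w(Q) = √Q
c = -46 (c = -35 - 11 = -46)
Y = -6
c*I(w(4)) + Y = -46*√4 - 6 = -46*2 - 6 = -92 - 6 = -98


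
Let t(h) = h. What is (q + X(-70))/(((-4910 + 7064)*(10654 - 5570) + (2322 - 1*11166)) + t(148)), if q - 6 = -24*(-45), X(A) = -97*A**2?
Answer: -237107/5471120 ≈ -0.043338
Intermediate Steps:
q = 1086 (q = 6 - 24*(-45) = 6 + 1080 = 1086)
(q + X(-70))/(((-4910 + 7064)*(10654 - 5570) + (2322 - 1*11166)) + t(148)) = (1086 - 97*(-70)**2)/(((-4910 + 7064)*(10654 - 5570) + (2322 - 1*11166)) + 148) = (1086 - 97*4900)/((2154*5084 + (2322 - 11166)) + 148) = (1086 - 475300)/((10950936 - 8844) + 148) = -474214/(10942092 + 148) = -474214/10942240 = -474214*1/10942240 = -237107/5471120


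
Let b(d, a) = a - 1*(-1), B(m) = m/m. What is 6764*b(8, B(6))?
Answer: 13528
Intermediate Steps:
B(m) = 1
b(d, a) = 1 + a (b(d, a) = a + 1 = 1 + a)
6764*b(8, B(6)) = 6764*(1 + 1) = 6764*2 = 13528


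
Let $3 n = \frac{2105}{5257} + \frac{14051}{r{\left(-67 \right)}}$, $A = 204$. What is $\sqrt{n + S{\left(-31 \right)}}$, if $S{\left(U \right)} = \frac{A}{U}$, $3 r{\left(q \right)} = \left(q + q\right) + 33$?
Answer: $\frac{4 i \sqrt{22183216468713930}}{49379001} \approx 12.065 i$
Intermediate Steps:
$r{\left(q \right)} = 11 + \frac{2 q}{3}$ ($r{\left(q \right)} = \frac{\left(q + q\right) + 33}{3} = \frac{2 q + 33}{3} = \frac{33 + 2 q}{3} = 11 + \frac{2 q}{3}$)
$S{\left(U \right)} = \frac{204}{U}$
$n = - \frac{221385716}{1592871}$ ($n = \frac{\frac{2105}{5257} + \frac{14051}{11 + \frac{2}{3} \left(-67\right)}}{3} = \frac{2105 \cdot \frac{1}{5257} + \frac{14051}{11 - \frac{134}{3}}}{3} = \frac{\frac{2105}{5257} + \frac{14051}{- \frac{101}{3}}}{3} = \frac{\frac{2105}{5257} + 14051 \left(- \frac{3}{101}\right)}{3} = \frac{\frac{2105}{5257} - \frac{42153}{101}}{3} = \frac{1}{3} \left(- \frac{221385716}{530957}\right) = - \frac{221385716}{1592871} \approx -138.99$)
$\sqrt{n + S{\left(-31 \right)}} = \sqrt{- \frac{221385716}{1592871} + \frac{204}{-31}} = \sqrt{- \frac{221385716}{1592871} + 204 \left(- \frac{1}{31}\right)} = \sqrt{- \frac{221385716}{1592871} - \frac{204}{31}} = \sqrt{- \frac{7187902880}{49379001}} = \frac{4 i \sqrt{22183216468713930}}{49379001}$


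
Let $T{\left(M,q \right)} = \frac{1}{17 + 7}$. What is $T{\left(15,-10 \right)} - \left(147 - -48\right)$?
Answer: $- \frac{4679}{24} \approx -194.96$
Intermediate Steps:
$T{\left(M,q \right)} = \frac{1}{24}$
$T{\left(15,-10 \right)} - \left(147 - -48\right) = \frac{1}{24} - \left(147 - -48\right) = \frac{1}{24} - \left(147 + 48\right) = \frac{1}{24} - 195 = - \frac{4679}{24}$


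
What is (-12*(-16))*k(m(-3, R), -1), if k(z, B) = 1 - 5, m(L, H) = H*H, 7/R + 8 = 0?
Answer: -768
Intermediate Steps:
R = -7/8 (R = 7/(-8 + 0) = 7/(-8) = 7*(-⅛) = -7/8 ≈ -0.87500)
m(L, H) = H²
k(z, B) = -4
(-12*(-16))*k(m(-3, R), -1) = -12*(-16)*(-4) = 192*(-4) = -768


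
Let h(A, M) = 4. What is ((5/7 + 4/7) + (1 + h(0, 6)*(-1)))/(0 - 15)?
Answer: 4/35 ≈ 0.11429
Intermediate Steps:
((5/7 + 4/7) + (1 + h(0, 6)*(-1)))/(0 - 15) = ((5/7 + 4/7) + (1 + 4*(-1)))/(0 - 15) = ((5*(⅐) + 4*(⅐)) + (1 - 4))/(-15) = ((5/7 + 4/7) - 3)*(-1/15) = (9/7 - 3)*(-1/15) = -12/7*(-1/15) = 4/35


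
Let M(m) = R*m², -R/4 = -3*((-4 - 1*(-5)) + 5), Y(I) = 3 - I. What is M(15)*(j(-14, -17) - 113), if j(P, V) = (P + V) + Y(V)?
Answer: -2008800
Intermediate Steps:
j(P, V) = 3 + P (j(P, V) = (P + V) + (3 - V) = 3 + P)
R = 72 (R = -(-12)*((-4 - 1*(-5)) + 5) = -(-12)*((-4 + 5) + 5) = -(-12)*(1 + 5) = -(-12)*6 = -4*(-18) = 72)
M(m) = 72*m²
M(15)*(j(-14, -17) - 113) = (72*15²)*((3 - 14) - 113) = (72*225)*(-11 - 113) = 16200*(-124) = -2008800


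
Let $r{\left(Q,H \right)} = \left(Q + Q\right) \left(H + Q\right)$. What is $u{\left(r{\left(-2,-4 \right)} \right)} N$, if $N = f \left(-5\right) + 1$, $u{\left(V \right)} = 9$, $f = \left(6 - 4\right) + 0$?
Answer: $-81$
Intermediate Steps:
$f = 2$ ($f = 2 + 0 = 2$)
$r{\left(Q,H \right)} = 2 Q \left(H + Q\right)$
$N = -9$ ($N = 2 \left(-5\right) + 1 = -10 + 1 = -9$)
$u{\left(r{\left(-2,-4 \right)} \right)} N = 9 \left(-9\right) = -81$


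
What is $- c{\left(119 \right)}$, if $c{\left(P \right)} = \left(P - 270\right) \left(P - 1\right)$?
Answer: $17818$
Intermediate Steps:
$c{\left(P \right)} = \left(-1 + P\right) \left(-270 + P\right)$ ($c{\left(P \right)} = \left(-270 + P\right) \left(-1 + P\right) = \left(-1 + P\right) \left(-270 + P\right)$)
$- c{\left(119 \right)} = - (270 + 119^{2} - 32249) = - (270 + 14161 - 32249) = \left(-1\right) \left(-17818\right) = 17818$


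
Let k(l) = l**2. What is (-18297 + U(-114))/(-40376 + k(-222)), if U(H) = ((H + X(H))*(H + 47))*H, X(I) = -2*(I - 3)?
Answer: 52839/524 ≈ 100.84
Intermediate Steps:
X(I) = 6 - 2*I (X(I) = -2*(-3 + I) = 6 - 2*I)
U(H) = H*(6 - H)*(47 + H) (U(H) = ((H + (6 - 2*H))*(H + 47))*H = ((6 - H)*(47 + H))*H = H*(6 - H)*(47 + H))
(-18297 + U(-114))/(-40376 + k(-222)) = (-18297 - 114*(282 - 1*(-114)**2 - 41*(-114)))/(-40376 + (-222)**2) = (-18297 - 114*(282 - 1*12996 + 4674))/(-40376 + 49284) = (-18297 - 114*(282 - 12996 + 4674))/8908 = (-18297 - 114*(-8040))*(1/8908) = (-18297 + 916560)*(1/8908) = 898263*(1/8908) = 52839/524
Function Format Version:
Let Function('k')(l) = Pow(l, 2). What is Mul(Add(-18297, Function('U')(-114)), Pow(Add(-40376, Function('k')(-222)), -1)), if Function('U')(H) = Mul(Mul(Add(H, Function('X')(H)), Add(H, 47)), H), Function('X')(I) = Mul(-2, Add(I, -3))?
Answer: Rational(52839, 524) ≈ 100.84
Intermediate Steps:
Function('X')(I) = Add(6, Mul(-2, I)) (Function('X')(I) = Mul(-2, Add(-3, I)) = Add(6, Mul(-2, I)))
Function('U')(H) = Mul(H, Add(6, Mul(-1, H)), Add(47, H)) (Function('U')(H) = Mul(Mul(Add(H, Add(6, Mul(-2, H))), Add(H, 47)), H) = Mul(Mul(Add(6, Mul(-1, H)), Add(47, H)), H) = Mul(H, Add(6, Mul(-1, H)), Add(47, H)))
Mul(Add(-18297, Function('U')(-114)), Pow(Add(-40376, Function('k')(-222)), -1)) = Mul(Add(-18297, Mul(-114, Add(282, Mul(-1, Pow(-114, 2)), Mul(-41, -114)))), Pow(Add(-40376, Pow(-222, 2)), -1)) = Mul(Add(-18297, Mul(-114, Add(282, Mul(-1, 12996), 4674))), Pow(Add(-40376, 49284), -1)) = Mul(Add(-18297, Mul(-114, Add(282, -12996, 4674))), Pow(8908, -1)) = Mul(Add(-18297, Mul(-114, -8040)), Rational(1, 8908)) = Mul(Add(-18297, 916560), Rational(1, 8908)) = Mul(898263, Rational(1, 8908)) = Rational(52839, 524)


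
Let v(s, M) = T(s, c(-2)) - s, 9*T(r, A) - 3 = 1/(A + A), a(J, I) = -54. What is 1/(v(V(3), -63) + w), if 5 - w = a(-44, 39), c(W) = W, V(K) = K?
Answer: 36/2027 ≈ 0.017760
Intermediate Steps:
T(r, A) = 1/3 + 1/(18*A) (T(r, A) = 1/3 + 1/(9*(A + A)) = 1/3 + 1/(9*((2*A))) = 1/3 + (1/(2*A))/9 = 1/3 + 1/(18*A))
v(s, M) = 11/36 - s (v(s, M) = (1/18)*(1 + 6*(-2))/(-2) - s = (1/18)*(-1/2)*(1 - 12) - s = (1/18)*(-1/2)*(-11) - s = 11/36 - s)
w = 59 (w = 5 - 1*(-54) = 5 + 54 = 59)
1/(v(V(3), -63) + w) = 1/((11/36 - 1*3) + 59) = 1/((11/36 - 3) + 59) = 1/(-97/36 + 59) = 1/(2027/36) = 36/2027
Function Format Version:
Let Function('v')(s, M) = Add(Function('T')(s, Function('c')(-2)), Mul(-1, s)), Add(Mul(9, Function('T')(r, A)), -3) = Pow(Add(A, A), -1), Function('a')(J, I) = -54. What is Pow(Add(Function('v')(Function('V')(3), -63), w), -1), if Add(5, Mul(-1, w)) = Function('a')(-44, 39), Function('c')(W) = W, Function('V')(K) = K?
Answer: Rational(36, 2027) ≈ 0.017760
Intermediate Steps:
Function('T')(r, A) = Add(Rational(1, 3), Mul(Rational(1, 18), Pow(A, -1))) (Function('T')(r, A) = Add(Rational(1, 3), Mul(Rational(1, 9), Pow(Add(A, A), -1))) = Add(Rational(1, 3), Mul(Rational(1, 9), Pow(Mul(2, A), -1))) = Add(Rational(1, 3), Mul(Rational(1, 9), Mul(Rational(1, 2), Pow(A, -1)))) = Add(Rational(1, 3), Mul(Rational(1, 18), Pow(A, -1))))
Function('v')(s, M) = Add(Rational(11, 36), Mul(-1, s)) (Function('v')(s, M) = Add(Mul(Rational(1, 18), Pow(-2, -1), Add(1, Mul(6, -2))), Mul(-1, s)) = Add(Mul(Rational(1, 18), Rational(-1, 2), Add(1, -12)), Mul(-1, s)) = Add(Mul(Rational(1, 18), Rational(-1, 2), -11), Mul(-1, s)) = Add(Rational(11, 36), Mul(-1, s)))
w = 59 (w = Add(5, Mul(-1, -54)) = Add(5, 54) = 59)
Pow(Add(Function('v')(Function('V')(3), -63), w), -1) = Pow(Add(Add(Rational(11, 36), Mul(-1, 3)), 59), -1) = Pow(Add(Add(Rational(11, 36), -3), 59), -1) = Pow(Add(Rational(-97, 36), 59), -1) = Pow(Rational(2027, 36), -1) = Rational(36, 2027)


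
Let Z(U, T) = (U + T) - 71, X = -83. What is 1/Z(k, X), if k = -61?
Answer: -1/215 ≈ -0.0046512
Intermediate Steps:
Z(U, T) = -71 + T + U (Z(U, T) = (T + U) - 71 = -71 + T + U)
1/Z(k, X) = 1/(-71 - 83 - 61) = 1/(-215) = -1/215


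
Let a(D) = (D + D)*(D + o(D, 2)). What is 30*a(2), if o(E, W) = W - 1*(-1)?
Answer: 600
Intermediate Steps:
o(E, W) = 1 + W (o(E, W) = W + 1 = 1 + W)
a(D) = 2*D*(3 + D) (a(D) = (D + D)*(D + (1 + 2)) = (2*D)*(D + 3) = (2*D)*(3 + D) = 2*D*(3 + D))
30*a(2) = 30*(2*2*(3 + 2)) = 30*(2*2*5) = 30*20 = 600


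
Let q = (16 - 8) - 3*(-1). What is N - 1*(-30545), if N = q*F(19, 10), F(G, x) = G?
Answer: 30754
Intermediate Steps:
q = 11 (q = 8 + 3 = 11)
N = 209 (N = 11*19 = 209)
N - 1*(-30545) = 209 - 1*(-30545) = 209 + 30545 = 30754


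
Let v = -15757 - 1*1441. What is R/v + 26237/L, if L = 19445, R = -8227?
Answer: 611197941/334415110 ≈ 1.8277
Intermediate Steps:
v = -17198 (v = -15757 - 1441 = -17198)
R/v + 26237/L = -8227/(-17198) + 26237/19445 = -8227*(-1/17198) + 26237*(1/19445) = 8227/17198 + 26237/19445 = 611197941/334415110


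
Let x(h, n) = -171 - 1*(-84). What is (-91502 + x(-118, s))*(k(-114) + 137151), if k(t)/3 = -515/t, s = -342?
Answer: -477385040017/38 ≈ -1.2563e+10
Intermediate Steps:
k(t) = -1545/t (k(t) = 3*(-515/t) = -1545/t)
x(h, n) = -87 (x(h, n) = -171 + 84 = -87)
(-91502 + x(-118, s))*(k(-114) + 137151) = (-91502 - 87)*(-1545/(-114) + 137151) = -91589*(-1545*(-1/114) + 137151) = -91589*(515/38 + 137151) = -91589*5212253/38 = -477385040017/38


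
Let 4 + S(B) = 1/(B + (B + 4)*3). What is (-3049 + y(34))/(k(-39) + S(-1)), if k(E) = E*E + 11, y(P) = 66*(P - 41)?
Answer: -28088/12225 ≈ -2.2976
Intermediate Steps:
y(P) = -2706 + 66*P (y(P) = 66*(-41 + P) = -2706 + 66*P)
k(E) = 11 + E² (k(E) = E² + 11 = 11 + E²)
S(B) = -4 + 1/(12 + 4*B) (S(B) = -4 + 1/(B + (B + 4)*3) = -4 + 1/(B + (4 + B)*3) = -4 + 1/(B + (12 + 3*B)) = -4 + 1/(12 + 4*B))
(-3049 + y(34))/(k(-39) + S(-1)) = (-3049 + (-2706 + 66*34))/((11 + (-39)²) + (-47 - 16*(-1))/(4*(3 - 1))) = (-3049 + (-2706 + 2244))/((11 + 1521) + (¼)*(-47 + 16)/2) = (-3049 - 462)/(1532 + (¼)*(½)*(-31)) = -3511/(1532 - 31/8) = -3511/12225/8 = -3511*8/12225 = -28088/12225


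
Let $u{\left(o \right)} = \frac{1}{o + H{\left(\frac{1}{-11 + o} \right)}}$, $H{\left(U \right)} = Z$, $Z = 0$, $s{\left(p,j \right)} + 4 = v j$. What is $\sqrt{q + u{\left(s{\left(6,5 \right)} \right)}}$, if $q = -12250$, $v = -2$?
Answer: $\frac{i \sqrt{2401014}}{14} \approx 110.68 i$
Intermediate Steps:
$s{\left(p,j \right)} = -4 - 2 j$
$H{\left(U \right)} = 0$
$u{\left(o \right)} = \frac{1}{o}$ ($u{\left(o \right)} = \frac{1}{o + 0} = \frac{1}{o}$)
$\sqrt{q + u{\left(s{\left(6,5 \right)} \right)}} = \sqrt{-12250 + \frac{1}{-4 - 10}} = \sqrt{-12250 + \frac{1}{-14}} = \sqrt{-12250 - \frac{1}{14}} = \sqrt{- \frac{171501}{14}} = \frac{i \sqrt{2401014}}{14}$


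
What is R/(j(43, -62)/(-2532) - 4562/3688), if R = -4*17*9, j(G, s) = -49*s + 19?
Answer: 119059704/475525 ≈ 250.38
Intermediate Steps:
j(G, s) = 19 - 49*s
R = -612 (R = -68*9 = -612)
R/(j(43, -62)/(-2532) - 4562/3688) = -612/((19 - 49*(-62))/(-2532) - 4562/3688) = -612/((19 + 3038)*(-1/2532) - 4562*1/3688) = -612/(3057*(-1/2532) - 2281/1844) = -612/(-1019/844 - 2281/1844) = -612/(-475525/194542) = -612*(-194542/475525) = 119059704/475525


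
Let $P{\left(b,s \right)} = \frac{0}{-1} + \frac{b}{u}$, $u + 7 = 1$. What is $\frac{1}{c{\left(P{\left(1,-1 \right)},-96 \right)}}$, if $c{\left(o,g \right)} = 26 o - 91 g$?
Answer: $\frac{3}{26195} \approx 0.00011453$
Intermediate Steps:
$u = -6$ ($u = -7 + 1 = -6$)
$P{\left(b,s \right)} = - \frac{b}{6}$ ($P{\left(b,s \right)} = \frac{0}{-1} + \frac{b}{-6} = 0 \left(-1\right) + b \left(- \frac{1}{6}\right) = 0 - \frac{b}{6} = - \frac{b}{6}$)
$c{\left(o,g \right)} = - 91 g + 26 o$
$\frac{1}{c{\left(P{\left(1,-1 \right)},-96 \right)}} = \frac{1}{\left(-91\right) \left(-96\right) + 26 \left(\left(- \frac{1}{6}\right) 1\right)} = \frac{1}{8736 + 26 \left(- \frac{1}{6}\right)} = \frac{1}{8736 - \frac{13}{3}} = \frac{1}{\frac{26195}{3}} = \frac{3}{26195}$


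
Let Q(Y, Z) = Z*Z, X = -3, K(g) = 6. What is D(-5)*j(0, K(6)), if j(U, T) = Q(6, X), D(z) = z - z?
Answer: 0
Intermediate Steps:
D(z) = 0
Q(Y, Z) = Z²
j(U, T) = 9 (j(U, T) = (-3)² = 9)
D(-5)*j(0, K(6)) = 0*9 = 0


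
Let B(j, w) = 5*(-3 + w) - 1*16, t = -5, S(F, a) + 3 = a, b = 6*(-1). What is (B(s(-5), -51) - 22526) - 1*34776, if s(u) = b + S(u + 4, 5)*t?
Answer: -57588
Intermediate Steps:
b = -6
S(F, a) = -3 + a
s(u) = -16 (s(u) = -6 + (-3 + 5)*(-5) = -6 + 2*(-5) = -6 - 10 = -16)
B(j, w) = -31 + 5*w (B(j, w) = (-15 + 5*w) - 16 = -31 + 5*w)
(B(s(-5), -51) - 22526) - 1*34776 = ((-31 + 5*(-51)) - 22526) - 1*34776 = ((-31 - 255) - 22526) - 34776 = (-286 - 22526) - 34776 = -22812 - 34776 = -57588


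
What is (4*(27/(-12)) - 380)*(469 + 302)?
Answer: -299919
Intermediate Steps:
(4*(27/(-12)) - 380)*(469 + 302) = (4*(27*(-1/12)) - 380)*771 = (4*(-9/4) - 380)*771 = (-9 - 380)*771 = -389*771 = -299919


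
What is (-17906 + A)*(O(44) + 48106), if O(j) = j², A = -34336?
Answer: -2614294164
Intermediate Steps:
(-17906 + A)*(O(44) + 48106) = (-17906 - 34336)*(44² + 48106) = -52242*(1936 + 48106) = -52242*50042 = -2614294164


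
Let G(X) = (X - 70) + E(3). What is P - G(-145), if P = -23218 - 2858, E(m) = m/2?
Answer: -51725/2 ≈ -25863.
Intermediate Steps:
E(m) = m/2 (E(m) = m*(½) = m/2)
P = -26076
G(X) = -137/2 + X (G(X) = (X - 70) + (½)*3 = (-70 + X) + 3/2 = -137/2 + X)
P - G(-145) = -26076 - (-137/2 - 145) = -26076 - 1*(-427/2) = -26076 + 427/2 = -51725/2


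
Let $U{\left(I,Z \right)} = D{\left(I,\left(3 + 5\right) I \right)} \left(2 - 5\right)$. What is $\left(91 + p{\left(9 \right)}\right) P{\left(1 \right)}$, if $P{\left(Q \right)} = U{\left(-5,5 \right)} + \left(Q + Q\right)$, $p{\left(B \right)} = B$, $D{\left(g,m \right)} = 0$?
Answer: $200$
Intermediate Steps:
$U{\left(I,Z \right)} = 0$ ($U{\left(I,Z \right)} = 0 \left(2 - 5\right) = 0 \left(-3\right) = 0$)
$P{\left(Q \right)} = 2 Q$ ($P{\left(Q \right)} = 0 + \left(Q + Q\right) = 0 + 2 Q = 2 Q$)
$\left(91 + p{\left(9 \right)}\right) P{\left(1 \right)} = \left(91 + 9\right) 2 \cdot 1 = 100 \cdot 2 = 200$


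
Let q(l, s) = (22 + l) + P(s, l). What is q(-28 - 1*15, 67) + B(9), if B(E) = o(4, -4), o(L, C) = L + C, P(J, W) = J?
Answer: 46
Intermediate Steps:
o(L, C) = C + L
B(E) = 0 (B(E) = -4 + 4 = 0)
q(l, s) = 22 + l + s (q(l, s) = (22 + l) + s = 22 + l + s)
q(-28 - 1*15, 67) + B(9) = (22 + (-28 - 1*15) + 67) + 0 = (22 + (-28 - 15) + 67) + 0 = (22 - 43 + 67) + 0 = 46 + 0 = 46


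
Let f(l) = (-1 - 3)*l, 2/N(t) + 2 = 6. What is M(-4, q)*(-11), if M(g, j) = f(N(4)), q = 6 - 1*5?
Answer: 22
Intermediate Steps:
N(t) = 1/2 (N(t) = 2/(-2 + 6) = 2/4 = 2*(1/4) = 1/2)
q = 1 (q = 6 - 5 = 1)
f(l) = -4*l
M(g, j) = -2 (M(g, j) = -4*1/2 = -2)
M(-4, q)*(-11) = -2*(-11) = 22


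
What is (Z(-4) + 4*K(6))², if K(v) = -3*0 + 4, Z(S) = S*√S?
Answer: 192 - 256*I ≈ 192.0 - 256.0*I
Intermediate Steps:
Z(S) = S^(3/2)
K(v) = 4 (K(v) = 0 + 4 = 4)
(Z(-4) + 4*K(6))² = ((-4)^(3/2) + 4*4)² = (-8*I + 16)² = (16 - 8*I)²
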